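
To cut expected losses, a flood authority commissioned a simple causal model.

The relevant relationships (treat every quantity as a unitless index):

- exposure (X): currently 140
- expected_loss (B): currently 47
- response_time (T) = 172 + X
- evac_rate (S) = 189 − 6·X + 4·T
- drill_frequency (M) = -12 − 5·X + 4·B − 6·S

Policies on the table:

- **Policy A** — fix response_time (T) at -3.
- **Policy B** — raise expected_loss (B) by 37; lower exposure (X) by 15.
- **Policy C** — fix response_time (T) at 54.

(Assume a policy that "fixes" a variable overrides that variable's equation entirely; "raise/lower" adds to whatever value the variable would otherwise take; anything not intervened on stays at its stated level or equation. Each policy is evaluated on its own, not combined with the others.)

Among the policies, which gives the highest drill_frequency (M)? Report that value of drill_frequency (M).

Policy A (T := -3):
  X = 140
  B = 47
  T = -3
  S = 189 − 6·140 + 4·(-3) = -663
  M = -12 − 5·140 + 4·47 − 6·(-663) = 3454
Policy B (B + 37, X − 15):
  X = 140 − 15 = 125
  B = 47 + 37 = 84
  T = 172 + 125 = 297
  S = 189 − 6·125 + 4·297 = 627
  M = -12 − 5·125 + 4·84 − 6·627 = -4063
Policy C (T := 54):
  X = 140
  B = 47
  T = 54
  S = 189 − 6·140 + 4·54 = -435
  M = -12 − 5·140 + 4·47 − 6·(-435) = 2086
Comparing — Policy A: M=3454, Policy B: M=-4063, Policy C: M=2086. Highest is 3454 (Policy A).

3454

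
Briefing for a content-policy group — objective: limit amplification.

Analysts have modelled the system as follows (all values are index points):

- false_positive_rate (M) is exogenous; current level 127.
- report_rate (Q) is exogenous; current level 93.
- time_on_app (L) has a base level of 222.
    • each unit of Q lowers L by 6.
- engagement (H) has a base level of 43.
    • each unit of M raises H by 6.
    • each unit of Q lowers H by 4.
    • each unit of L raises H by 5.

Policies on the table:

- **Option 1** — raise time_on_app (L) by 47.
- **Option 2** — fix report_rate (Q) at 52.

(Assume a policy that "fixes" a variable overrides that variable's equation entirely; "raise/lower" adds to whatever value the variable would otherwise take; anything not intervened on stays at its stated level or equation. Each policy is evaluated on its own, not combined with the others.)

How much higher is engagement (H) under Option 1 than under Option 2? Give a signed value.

-1159

Option 1 (L + 47):
  M = 127
  Q = 93
  L = 222 − 6·93 (+47 from intervention) = -289
  H = 43 + 6·127 − 4·93 + 5·(-289) = -1012
Option 2 (Q := 52):
  M = 127
  Q = 52
  L = 222 − 6·52 = -90
  H = 43 + 6·127 − 4·52 + 5·(-90) = 147
H: -1012 − 147 = -1159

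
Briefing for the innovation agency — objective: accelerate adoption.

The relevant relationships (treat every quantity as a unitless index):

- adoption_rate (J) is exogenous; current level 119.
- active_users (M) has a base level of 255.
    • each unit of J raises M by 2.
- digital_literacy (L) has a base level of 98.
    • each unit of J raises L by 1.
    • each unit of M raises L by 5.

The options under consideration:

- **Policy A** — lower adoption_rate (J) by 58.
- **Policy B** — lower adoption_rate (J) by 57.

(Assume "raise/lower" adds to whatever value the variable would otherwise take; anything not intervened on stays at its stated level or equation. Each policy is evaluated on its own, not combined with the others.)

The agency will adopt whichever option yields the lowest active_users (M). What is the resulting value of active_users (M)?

377

Policy A (J − 58):
  J = 119 − 58 = 61
  M = 255 + 2·61 = 377
Policy B (J − 57):
  J = 119 − 57 = 62
  M = 255 + 2·62 = 379
Comparing — Policy A: M=377, Policy B: M=379. Lowest is 377 (Policy A).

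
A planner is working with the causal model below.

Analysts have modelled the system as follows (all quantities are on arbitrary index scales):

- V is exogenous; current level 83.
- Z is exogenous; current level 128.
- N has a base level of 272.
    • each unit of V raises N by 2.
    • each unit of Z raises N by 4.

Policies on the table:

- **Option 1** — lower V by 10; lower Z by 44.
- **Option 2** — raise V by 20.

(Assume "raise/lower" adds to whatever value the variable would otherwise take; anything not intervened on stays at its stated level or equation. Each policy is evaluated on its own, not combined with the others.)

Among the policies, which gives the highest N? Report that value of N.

Option 1 (V − 10, Z − 44):
  V = 83 − 10 = 73
  Z = 128 − 44 = 84
  N = 272 + 2·73 + 4·84 = 754
Option 2 (V + 20):
  V = 83 + 20 = 103
  Z = 128
  N = 272 + 2·103 + 4·128 = 990
Comparing — Option 1: N=754, Option 2: N=990. Highest is 990 (Option 2).

990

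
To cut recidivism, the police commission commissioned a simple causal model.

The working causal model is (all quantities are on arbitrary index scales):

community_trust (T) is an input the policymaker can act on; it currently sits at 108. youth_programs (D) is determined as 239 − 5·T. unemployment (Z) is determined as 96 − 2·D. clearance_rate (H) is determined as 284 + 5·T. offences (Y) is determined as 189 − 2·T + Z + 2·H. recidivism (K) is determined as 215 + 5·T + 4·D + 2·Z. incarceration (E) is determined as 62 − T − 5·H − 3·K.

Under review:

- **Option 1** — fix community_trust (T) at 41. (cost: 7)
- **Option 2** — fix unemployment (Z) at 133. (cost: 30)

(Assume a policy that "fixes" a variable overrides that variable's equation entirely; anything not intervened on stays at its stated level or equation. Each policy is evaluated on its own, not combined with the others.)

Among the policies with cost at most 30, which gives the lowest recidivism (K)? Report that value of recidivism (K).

Option 1 (T := 41):
  T = 41
  D = 239 − 5·41 = 34
  Z = 96 − 2·34 = 28
  K = 215 + 5·41 + 4·34 + 2·28 = 612
Option 2 (Z := 133):
  T = 108
  D = 239 − 5·108 = -301
  Z = 133
  K = 215 + 5·108 + 4·(-301) + 2·133 = -183
Comparing — Option 1: K=612, Option 2: K=-183. Lowest is -183 (Option 2).

-183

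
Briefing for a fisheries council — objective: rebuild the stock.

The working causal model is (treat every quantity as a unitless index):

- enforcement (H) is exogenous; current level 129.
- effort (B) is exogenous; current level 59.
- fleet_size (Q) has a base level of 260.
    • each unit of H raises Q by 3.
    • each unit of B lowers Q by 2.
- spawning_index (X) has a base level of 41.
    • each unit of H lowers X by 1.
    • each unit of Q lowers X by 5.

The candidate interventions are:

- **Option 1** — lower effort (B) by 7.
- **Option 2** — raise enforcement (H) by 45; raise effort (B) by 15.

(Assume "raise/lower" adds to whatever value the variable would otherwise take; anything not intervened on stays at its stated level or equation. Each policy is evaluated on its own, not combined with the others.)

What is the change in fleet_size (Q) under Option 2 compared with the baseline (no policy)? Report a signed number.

105

Baseline:
  H = 129
  B = 59
  Q = 260 + 3·129 − 2·59 = 529
Option 2 (H + 45, B + 15):
  H = 129 + 45 = 174
  B = 59 + 15 = 74
  Q = 260 + 3·174 − 2·74 = 634
Change in Q: 634 − 529 = 105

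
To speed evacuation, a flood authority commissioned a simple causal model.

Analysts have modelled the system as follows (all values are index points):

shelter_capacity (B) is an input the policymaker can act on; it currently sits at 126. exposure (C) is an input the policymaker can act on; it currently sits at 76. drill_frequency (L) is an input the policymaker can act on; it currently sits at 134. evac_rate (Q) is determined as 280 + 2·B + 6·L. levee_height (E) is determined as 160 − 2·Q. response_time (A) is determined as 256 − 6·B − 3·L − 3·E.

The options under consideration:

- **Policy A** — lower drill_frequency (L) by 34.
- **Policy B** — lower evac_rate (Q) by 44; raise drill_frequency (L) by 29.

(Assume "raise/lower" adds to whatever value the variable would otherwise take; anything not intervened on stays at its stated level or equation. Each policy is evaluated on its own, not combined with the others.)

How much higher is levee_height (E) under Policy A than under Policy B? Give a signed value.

Policy A (L − 34):
  B = 126
  L = 134 − 34 = 100
  Q = 280 + 2·126 + 6·100 = 1132
  E = 160 − 2·1132 = -2104
Policy B (Q − 44, L + 29):
  B = 126
  L = 134 + 29 = 163
  Q = 280 + 2·126 + 6·163 (−44 from intervention) = 1466
  E = 160 − 2·1466 = -2772
E: -2104 − (-2772) = 668

668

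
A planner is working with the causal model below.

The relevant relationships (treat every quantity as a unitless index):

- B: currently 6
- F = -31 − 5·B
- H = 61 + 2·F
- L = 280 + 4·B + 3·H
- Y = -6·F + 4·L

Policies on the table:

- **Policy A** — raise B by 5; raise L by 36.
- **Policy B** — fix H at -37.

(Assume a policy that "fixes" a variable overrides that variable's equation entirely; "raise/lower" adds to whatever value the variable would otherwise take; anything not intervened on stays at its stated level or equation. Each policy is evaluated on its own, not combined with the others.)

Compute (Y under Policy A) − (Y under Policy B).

Policy A (B + 5, L + 36):
  B = 6 + 5 = 11
  F = -31 − 5·11 = -86
  H = 61 + 2·(-86) = -111
  L = 280 + 4·11 + 3·(-111) (+36 from intervention) = 27
  Y = 0 − 6·(-86) + 4·27 = 624
Policy B (H := -37):
  B = 6
  F = -31 − 5·6 = -61
  H = -37
  L = 280 + 4·6 + 3·(-37) = 193
  Y = 0 − 6·(-61) + 4·193 = 1138
Y: 624 − 1138 = -514

-514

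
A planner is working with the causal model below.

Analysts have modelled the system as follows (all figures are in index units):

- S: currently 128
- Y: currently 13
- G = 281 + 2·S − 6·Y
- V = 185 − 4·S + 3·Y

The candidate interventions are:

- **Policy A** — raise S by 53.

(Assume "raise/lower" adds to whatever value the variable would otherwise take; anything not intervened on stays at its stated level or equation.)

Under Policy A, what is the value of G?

565

Policy A (S + 53):
  S = 128 + 53 = 181
  Y = 13
  G = 281 + 2·181 − 6·13 = 565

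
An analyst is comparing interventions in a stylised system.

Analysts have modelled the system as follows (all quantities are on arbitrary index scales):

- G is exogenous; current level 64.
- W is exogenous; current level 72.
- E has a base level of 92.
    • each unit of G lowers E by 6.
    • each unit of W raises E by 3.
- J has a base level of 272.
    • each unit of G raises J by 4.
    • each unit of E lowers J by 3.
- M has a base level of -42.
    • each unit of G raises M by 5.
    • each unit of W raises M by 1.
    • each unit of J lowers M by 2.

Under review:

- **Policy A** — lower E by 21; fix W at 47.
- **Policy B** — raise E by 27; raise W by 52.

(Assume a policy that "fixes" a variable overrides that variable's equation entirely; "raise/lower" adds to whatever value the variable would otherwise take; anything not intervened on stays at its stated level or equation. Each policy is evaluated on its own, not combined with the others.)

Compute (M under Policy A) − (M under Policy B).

Policy A (E − 21, W := 47):
  G = 64
  W = 47
  E = 92 − 6·64 + 3·47 (−21 from intervention) = -172
  J = 272 + 4·64 − 3·(-172) = 1044
  M = -42 + 5·64 + 47 − 2·1044 = -1763
Policy B (E + 27, W + 52):
  G = 64
  W = 72 + 52 = 124
  E = 92 − 6·64 + 3·124 (+27 from intervention) = 107
  J = 272 + 4·64 − 3·107 = 207
  M = -42 + 5·64 + 124 − 2·207 = -12
M: -1763 − (-12) = -1751

-1751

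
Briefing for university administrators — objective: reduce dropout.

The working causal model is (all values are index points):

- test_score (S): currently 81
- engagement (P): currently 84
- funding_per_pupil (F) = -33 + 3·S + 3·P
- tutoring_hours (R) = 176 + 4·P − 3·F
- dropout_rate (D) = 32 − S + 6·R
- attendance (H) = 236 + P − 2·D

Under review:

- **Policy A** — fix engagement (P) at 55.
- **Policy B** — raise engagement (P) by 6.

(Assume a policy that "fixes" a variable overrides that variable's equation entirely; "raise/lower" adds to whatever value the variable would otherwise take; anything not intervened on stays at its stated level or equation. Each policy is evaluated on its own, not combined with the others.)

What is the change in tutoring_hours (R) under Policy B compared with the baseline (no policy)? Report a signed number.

-30

Baseline:
  S = 81
  P = 84
  F = -33 + 3·81 + 3·84 = 462
  R = 176 + 4·84 − 3·462 = -874
Policy B (P + 6):
  S = 81
  P = 84 + 6 = 90
  F = -33 + 3·81 + 3·90 = 480
  R = 176 + 4·90 − 3·480 = -904
Change in R: -904 − (-874) = -30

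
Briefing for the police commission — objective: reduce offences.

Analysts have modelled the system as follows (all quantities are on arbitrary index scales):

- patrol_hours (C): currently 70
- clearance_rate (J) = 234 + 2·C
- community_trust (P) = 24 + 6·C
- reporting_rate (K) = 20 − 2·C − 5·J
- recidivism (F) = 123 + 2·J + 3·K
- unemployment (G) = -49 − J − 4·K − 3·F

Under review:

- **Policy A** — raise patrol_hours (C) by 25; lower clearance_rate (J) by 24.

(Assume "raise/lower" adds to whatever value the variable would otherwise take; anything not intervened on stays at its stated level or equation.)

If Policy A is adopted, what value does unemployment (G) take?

24992

Policy A (C + 25, J − 24):
  C = 70 + 25 = 95
  J = 234 + 2·95 (−24 from intervention) = 400
  K = 20 − 2·95 − 5·400 = -2170
  F = 123 + 2·400 + 3·(-2170) = -5587
  G = -49 − 400 − 4·(-2170) − 3·(-5587) = 24992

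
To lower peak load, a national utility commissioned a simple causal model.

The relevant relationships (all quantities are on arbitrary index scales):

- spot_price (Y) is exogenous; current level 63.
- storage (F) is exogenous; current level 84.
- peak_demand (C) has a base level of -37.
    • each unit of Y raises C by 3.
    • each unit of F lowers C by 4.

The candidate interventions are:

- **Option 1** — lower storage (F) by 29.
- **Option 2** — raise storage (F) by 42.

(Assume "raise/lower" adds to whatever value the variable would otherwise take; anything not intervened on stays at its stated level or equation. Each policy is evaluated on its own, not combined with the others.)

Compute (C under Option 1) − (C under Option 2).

284

Option 1 (F − 29):
  Y = 63
  F = 84 − 29 = 55
  C = -37 + 3·63 − 4·55 = -68
Option 2 (F + 42):
  Y = 63
  F = 84 + 42 = 126
  C = -37 + 3·63 − 4·126 = -352
C: -68 − (-352) = 284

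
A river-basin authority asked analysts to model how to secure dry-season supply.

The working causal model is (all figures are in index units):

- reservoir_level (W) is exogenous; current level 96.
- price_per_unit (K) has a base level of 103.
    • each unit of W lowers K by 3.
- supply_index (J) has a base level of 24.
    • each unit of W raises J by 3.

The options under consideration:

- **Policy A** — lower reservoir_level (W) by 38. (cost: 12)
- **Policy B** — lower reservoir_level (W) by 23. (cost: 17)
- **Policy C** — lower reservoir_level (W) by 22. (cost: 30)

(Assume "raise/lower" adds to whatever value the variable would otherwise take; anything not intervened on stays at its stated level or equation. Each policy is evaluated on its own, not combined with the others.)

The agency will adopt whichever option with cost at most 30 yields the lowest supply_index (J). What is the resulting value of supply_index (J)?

198

Policy A (W − 38):
  W = 96 − 38 = 58
  J = 24 + 3·58 = 198
Policy B (W − 23):
  W = 96 − 23 = 73
  J = 24 + 3·73 = 243
Policy C (W − 22):
  W = 96 − 22 = 74
  J = 24 + 3·74 = 246
Comparing — Policy A: J=198, Policy B: J=243, Policy C: J=246. Lowest is 198 (Policy A).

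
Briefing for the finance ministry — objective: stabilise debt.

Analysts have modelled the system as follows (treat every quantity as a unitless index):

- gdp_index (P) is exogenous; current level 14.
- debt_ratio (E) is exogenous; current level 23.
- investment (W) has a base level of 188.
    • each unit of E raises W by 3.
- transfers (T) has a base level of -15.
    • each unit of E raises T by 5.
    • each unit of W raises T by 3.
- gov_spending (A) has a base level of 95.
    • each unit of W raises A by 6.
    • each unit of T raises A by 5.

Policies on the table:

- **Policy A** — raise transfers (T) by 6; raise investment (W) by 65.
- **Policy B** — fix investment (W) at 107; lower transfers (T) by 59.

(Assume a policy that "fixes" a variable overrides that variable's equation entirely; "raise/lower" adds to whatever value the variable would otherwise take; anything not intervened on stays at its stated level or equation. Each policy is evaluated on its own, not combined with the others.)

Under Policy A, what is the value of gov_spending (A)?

Policy A (T + 6, W + 65):
  E = 23
  W = 188 + 3·23 (+65 from intervention) = 322
  T = -15 + 5·23 + 3·322 (+6 from intervention) = 1072
  A = 95 + 6·322 + 5·1072 = 7387

7387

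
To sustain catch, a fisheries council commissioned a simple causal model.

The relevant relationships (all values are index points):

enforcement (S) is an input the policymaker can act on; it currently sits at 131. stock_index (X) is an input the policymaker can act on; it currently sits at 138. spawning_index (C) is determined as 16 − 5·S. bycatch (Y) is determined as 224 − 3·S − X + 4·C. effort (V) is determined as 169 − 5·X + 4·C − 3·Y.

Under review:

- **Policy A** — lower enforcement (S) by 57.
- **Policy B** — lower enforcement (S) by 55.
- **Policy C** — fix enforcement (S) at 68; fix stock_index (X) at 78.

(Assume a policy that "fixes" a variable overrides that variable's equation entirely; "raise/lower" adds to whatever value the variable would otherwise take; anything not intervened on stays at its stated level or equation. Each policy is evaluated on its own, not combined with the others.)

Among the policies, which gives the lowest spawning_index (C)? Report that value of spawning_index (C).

Policy A (S − 57):
  S = 131 − 57 = 74
  C = 16 − 5·74 = -354
Policy B (S − 55):
  S = 131 − 55 = 76
  C = 16 − 5·76 = -364
Policy C (S := 68, X := 78):
  S = 68
  C = 16 − 5·68 = -324
Comparing — Policy A: C=-354, Policy B: C=-364, Policy C: C=-324. Lowest is -364 (Policy B).

-364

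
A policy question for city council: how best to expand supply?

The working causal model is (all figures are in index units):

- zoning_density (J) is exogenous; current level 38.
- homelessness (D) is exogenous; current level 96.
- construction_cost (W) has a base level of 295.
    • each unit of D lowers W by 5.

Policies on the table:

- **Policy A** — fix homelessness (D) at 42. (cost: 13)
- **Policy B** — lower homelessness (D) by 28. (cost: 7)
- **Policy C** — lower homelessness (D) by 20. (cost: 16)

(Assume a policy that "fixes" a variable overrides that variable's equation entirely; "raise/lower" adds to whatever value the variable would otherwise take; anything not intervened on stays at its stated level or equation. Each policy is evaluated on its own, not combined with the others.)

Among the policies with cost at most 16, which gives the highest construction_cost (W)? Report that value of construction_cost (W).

85

Policy A (D := 42):
  D = 42
  W = 295 − 5·42 = 85
Policy B (D − 28):
  D = 96 − 28 = 68
  W = 295 − 5·68 = -45
Policy C (D − 20):
  D = 96 − 20 = 76
  W = 295 − 5·76 = -85
Comparing — Policy A: W=85, Policy B: W=-45, Policy C: W=-85. Highest is 85 (Policy A).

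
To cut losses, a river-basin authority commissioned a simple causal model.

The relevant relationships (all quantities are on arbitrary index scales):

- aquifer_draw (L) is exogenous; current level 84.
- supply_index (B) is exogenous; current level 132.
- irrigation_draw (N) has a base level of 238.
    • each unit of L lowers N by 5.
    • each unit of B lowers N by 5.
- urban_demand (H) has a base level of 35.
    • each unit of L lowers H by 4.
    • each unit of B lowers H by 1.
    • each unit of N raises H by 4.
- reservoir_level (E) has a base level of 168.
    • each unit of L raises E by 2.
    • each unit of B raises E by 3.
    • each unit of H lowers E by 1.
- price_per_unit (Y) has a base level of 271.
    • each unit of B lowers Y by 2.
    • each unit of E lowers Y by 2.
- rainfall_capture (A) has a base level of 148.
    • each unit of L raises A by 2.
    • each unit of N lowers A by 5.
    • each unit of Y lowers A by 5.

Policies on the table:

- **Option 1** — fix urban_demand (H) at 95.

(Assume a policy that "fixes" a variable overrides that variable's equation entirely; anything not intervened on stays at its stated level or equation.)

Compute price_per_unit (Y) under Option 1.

-1267

Option 1 (H := 95):
  L = 84
  B = 132
  N = 238 − 5·84 − 5·132 = -842
  H = 95
  E = 168 + 2·84 + 3·132 − 95 = 637
  Y = 271 − 2·132 − 2·637 = -1267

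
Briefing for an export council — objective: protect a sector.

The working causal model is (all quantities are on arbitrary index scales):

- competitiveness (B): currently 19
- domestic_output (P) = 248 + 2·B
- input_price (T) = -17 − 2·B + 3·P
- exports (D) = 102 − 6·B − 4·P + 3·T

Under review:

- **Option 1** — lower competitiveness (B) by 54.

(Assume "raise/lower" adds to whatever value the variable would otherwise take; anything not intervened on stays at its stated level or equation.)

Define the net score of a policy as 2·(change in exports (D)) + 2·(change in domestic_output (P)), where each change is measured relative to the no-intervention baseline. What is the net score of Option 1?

Baseline:
  B = 19
  P = 248 + 2·19 = 286
  T = -17 − 2·19 + 3·286 = 803
  D = 102 − 6·19 − 4·286 + 3·803 = 1253
Option 1 (B − 54):
  B = 19 − 54 = -35
  P = 248 + 2·(-35) = 178
  T = -17 − 2·(-35) + 3·178 = 587
  D = 102 − 6·(-35) − 4·178 + 3·587 = 1361
ΔD = 1361 − 1253 = 108; ΔP = 178 − 286 = -108
Score = 2·108 + 2·(-108) = 0

0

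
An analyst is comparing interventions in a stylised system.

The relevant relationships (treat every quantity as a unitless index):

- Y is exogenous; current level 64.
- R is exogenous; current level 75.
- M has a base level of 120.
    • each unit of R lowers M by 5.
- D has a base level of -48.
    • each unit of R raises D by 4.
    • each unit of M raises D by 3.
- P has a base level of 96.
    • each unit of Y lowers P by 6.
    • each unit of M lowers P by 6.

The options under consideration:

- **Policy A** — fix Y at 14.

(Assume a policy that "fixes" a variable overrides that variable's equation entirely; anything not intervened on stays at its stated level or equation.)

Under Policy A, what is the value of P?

1542

Policy A (Y := 14):
  Y = 14
  R = 75
  M = 120 − 5·75 = -255
  P = 96 − 6·14 − 6·(-255) = 1542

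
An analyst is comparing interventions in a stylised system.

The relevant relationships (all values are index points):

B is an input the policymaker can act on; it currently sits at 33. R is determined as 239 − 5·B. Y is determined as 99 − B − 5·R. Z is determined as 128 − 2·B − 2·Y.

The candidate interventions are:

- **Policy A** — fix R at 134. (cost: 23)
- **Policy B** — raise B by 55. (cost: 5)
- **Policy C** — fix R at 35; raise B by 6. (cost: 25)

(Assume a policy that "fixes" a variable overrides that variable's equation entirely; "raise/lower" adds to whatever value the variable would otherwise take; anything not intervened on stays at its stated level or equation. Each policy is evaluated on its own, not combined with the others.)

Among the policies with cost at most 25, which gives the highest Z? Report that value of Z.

1270

Policy A (R := 134):
  B = 33
  R = 134
  Y = 99 − 33 − 5·134 = -604
  Z = 128 − 2·33 − 2·(-604) = 1270
Policy B (B + 55):
  B = 33 + 55 = 88
  R = 239 − 5·88 = -201
  Y = 99 − 88 − 5·(-201) = 1016
  Z = 128 − 2·88 − 2·1016 = -2080
Policy C (R := 35, B + 6):
  B = 33 + 6 = 39
  R = 35
  Y = 99 − 39 − 5·35 = -115
  Z = 128 − 2·39 − 2·(-115) = 280
Comparing — Policy A: Z=1270, Policy B: Z=-2080, Policy C: Z=280. Highest is 1270 (Policy A).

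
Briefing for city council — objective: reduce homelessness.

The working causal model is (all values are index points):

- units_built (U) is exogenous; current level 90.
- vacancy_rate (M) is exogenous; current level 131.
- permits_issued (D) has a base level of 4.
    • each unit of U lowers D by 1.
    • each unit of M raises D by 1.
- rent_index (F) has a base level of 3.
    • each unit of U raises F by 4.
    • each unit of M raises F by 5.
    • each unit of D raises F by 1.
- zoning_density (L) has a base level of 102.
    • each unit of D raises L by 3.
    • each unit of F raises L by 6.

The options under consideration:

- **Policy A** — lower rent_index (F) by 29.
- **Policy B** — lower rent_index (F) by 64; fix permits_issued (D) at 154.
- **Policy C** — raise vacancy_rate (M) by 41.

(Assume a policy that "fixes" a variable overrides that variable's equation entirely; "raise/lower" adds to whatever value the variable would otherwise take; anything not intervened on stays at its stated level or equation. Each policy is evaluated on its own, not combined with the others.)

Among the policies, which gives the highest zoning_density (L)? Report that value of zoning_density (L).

Policy A (F − 29):
  U = 90
  M = 131
  D = 4 − 90 + 131 = 45
  F = 3 + 4·90 + 5·131 + 45 (−29 from intervention) = 1034
  L = 102 + 3·45 + 6·1034 = 6441
Policy B (F − 64, D := 154):
  U = 90
  M = 131
  D = 154
  F = 3 + 4·90 + 5·131 + 154 (−64 from intervention) = 1108
  L = 102 + 3·154 + 6·1108 = 7212
Policy C (M + 41):
  U = 90
  M = 131 + 41 = 172
  D = 4 − 90 + 172 = 86
  F = 3 + 4·90 + 5·172 + 86 = 1309
  L = 102 + 3·86 + 6·1309 = 8214
Comparing — Policy A: L=6441, Policy B: L=7212, Policy C: L=8214. Highest is 8214 (Policy C).

8214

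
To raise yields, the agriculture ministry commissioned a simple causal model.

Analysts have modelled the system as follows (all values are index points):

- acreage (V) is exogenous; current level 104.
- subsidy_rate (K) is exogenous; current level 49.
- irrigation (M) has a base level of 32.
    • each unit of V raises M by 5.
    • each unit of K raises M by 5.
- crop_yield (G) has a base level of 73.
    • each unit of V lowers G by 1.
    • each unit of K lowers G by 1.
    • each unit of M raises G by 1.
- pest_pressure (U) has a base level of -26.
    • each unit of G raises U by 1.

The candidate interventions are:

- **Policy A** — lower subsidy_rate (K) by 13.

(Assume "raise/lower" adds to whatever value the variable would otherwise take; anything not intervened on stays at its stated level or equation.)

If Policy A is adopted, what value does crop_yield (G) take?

665

Policy A (K − 13):
  V = 104
  K = 49 − 13 = 36
  M = 32 + 5·104 + 5·36 = 732
  G = 73 − 104 − 36 + 732 = 665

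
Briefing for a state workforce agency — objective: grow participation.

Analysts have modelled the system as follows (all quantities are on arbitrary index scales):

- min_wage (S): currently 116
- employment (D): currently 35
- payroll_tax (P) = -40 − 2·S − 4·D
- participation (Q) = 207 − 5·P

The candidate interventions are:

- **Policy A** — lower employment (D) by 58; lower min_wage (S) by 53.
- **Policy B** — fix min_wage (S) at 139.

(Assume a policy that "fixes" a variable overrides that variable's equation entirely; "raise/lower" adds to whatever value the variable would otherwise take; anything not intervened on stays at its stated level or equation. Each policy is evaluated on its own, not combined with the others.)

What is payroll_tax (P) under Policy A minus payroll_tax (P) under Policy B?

Policy A (D − 58, S − 53):
  S = 116 − 53 = 63
  D = 35 − 58 = -23
  P = -40 − 2·63 − 4·(-23) = -74
Policy B (S := 139):
  S = 139
  D = 35
  P = -40 − 2·139 − 4·35 = -458
P: -74 − (-458) = 384

384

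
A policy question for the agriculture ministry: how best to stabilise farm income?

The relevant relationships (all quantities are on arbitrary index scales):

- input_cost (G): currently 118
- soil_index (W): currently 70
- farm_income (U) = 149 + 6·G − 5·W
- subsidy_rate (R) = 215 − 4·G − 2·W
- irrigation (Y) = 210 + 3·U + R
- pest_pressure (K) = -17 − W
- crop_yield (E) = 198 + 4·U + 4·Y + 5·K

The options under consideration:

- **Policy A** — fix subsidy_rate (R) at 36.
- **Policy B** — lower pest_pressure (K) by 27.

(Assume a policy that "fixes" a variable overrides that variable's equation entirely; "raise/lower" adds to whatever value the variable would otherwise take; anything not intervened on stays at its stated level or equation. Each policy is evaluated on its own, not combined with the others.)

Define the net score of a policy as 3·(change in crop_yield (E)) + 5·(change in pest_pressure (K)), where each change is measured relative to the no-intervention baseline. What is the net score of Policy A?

Baseline:
  G = 118
  W = 70
  U = 149 + 6·118 − 5·70 = 507
  R = 215 − 4·118 − 2·70 = -397
  Y = 210 + 3·507 + (-397) = 1334
  K = -17 − 70 = -87
  E = 198 + 4·507 + 4·1334 + 5·(-87) = 7127
Policy A (R := 36):
  G = 118
  W = 70
  U = 149 + 6·118 − 5·70 = 507
  R = 36
  Y = 210 + 3·507 + 36 = 1767
  K = -17 − 70 = -87
  E = 198 + 4·507 + 4·1767 + 5·(-87) = 8859
ΔE = 8859 − 7127 = 1732; ΔK = -87 − (-87) = 0
Score = 3·1732 + 5·0 = 5196

5196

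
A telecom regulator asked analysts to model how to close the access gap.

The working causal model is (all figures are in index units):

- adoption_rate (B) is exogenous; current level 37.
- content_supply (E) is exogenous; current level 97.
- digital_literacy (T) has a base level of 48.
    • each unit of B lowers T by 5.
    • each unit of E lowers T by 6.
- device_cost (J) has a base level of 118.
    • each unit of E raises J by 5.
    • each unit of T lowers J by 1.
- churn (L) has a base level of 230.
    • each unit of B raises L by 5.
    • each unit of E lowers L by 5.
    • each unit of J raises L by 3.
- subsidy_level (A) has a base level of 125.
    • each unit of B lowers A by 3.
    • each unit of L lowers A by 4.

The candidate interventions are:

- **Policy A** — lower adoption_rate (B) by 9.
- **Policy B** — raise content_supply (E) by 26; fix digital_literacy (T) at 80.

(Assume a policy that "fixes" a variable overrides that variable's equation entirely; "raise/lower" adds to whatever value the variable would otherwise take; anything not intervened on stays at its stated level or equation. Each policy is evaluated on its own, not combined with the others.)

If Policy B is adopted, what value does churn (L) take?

1759

Policy B (E + 26, T := 80):
  B = 37
  E = 97 + 26 = 123
  T = 80
  J = 118 + 5·123 − 80 = 653
  L = 230 + 5·37 − 5·123 + 3·653 = 1759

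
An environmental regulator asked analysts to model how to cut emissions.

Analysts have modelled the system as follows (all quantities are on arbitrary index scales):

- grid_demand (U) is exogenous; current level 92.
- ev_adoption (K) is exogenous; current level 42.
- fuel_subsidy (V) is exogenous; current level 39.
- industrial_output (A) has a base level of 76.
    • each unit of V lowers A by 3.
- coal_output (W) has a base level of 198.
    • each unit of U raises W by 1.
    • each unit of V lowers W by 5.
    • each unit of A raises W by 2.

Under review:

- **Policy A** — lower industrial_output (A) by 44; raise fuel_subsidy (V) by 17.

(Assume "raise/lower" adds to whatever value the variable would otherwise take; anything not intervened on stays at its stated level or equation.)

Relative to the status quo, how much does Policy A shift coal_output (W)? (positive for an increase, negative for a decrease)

-275

Baseline:
  U = 92
  V = 39
  A = 76 − 3·39 = -41
  W = 198 + 92 − 5·39 + 2·(-41) = 13
Policy A (A − 44, V + 17):
  U = 92
  V = 39 + 17 = 56
  A = 76 − 3·56 (−44 from intervention) = -136
  W = 198 + 92 − 5·56 + 2·(-136) = -262
Change in W: -262 − 13 = -275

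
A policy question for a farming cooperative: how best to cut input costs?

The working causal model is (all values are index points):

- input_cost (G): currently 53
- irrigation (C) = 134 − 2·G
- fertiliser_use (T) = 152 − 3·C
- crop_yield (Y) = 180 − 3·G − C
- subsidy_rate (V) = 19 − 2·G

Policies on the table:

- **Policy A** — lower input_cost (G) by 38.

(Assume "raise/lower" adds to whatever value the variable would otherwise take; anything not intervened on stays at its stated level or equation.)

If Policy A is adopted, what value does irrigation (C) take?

Policy A (G − 38):
  G = 53 − 38 = 15
  C = 134 − 2·15 = 104

104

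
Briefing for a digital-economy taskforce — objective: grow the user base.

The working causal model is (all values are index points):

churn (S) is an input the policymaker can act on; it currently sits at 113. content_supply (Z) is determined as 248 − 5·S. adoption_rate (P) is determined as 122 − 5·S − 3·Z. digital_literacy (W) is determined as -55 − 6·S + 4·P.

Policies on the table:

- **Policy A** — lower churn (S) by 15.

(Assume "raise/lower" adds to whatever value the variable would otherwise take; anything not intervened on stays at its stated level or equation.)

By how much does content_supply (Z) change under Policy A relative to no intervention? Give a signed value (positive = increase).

75

Baseline:
  S = 113
  Z = 248 − 5·113 = -317
Policy A (S − 15):
  S = 113 − 15 = 98
  Z = 248 − 5·98 = -242
Change in Z: -242 − (-317) = 75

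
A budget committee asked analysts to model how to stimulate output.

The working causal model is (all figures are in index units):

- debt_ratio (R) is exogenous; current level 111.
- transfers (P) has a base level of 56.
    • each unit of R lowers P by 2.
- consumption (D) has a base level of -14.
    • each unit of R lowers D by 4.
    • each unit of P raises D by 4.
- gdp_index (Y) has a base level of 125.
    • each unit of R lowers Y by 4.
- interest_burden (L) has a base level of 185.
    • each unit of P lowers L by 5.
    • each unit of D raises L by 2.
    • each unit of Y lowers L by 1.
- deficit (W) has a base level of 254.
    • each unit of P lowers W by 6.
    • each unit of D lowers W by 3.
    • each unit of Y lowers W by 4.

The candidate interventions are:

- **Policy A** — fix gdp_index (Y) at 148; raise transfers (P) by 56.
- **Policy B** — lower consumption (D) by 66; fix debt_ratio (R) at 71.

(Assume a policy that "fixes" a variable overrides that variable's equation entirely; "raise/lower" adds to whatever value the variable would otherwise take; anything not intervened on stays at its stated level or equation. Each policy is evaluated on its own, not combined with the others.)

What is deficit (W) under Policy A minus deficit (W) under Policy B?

Policy A (Y := 148, P + 56):
  R = 111
  P = 56 − 2·111 (+56 from intervention) = -110
  D = -14 − 4·111 + 4·(-110) = -898
  Y = 148
  W = 254 − 6·(-110) − 3·(-898) − 4·148 = 3016
Policy B (D − 66, R := 71):
  R = 71
  P = 56 − 2·71 = -86
  D = -14 − 4·71 + 4·(-86) (−66 from intervention) = -708
  Y = 125 − 4·71 = -159
  W = 254 − 6·(-86) − 3·(-708) − 4·(-159) = 3530
W: 3016 − 3530 = -514

-514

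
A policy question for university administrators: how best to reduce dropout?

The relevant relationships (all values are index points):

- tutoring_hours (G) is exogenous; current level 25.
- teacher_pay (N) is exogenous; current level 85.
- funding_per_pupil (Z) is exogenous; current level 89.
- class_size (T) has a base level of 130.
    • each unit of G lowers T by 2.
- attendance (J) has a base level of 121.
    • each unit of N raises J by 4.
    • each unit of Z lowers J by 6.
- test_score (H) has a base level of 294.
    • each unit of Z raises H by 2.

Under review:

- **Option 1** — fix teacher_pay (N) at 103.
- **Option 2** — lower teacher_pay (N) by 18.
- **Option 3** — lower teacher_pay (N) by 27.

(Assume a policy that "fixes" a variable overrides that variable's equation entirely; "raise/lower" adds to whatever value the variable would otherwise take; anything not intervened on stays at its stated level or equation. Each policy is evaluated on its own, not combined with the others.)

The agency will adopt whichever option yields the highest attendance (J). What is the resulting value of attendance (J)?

Option 1 (N := 103):
  N = 103
  Z = 89
  J = 121 + 4·103 − 6·89 = -1
Option 2 (N − 18):
  N = 85 − 18 = 67
  Z = 89
  J = 121 + 4·67 − 6·89 = -145
Option 3 (N − 27):
  N = 85 − 27 = 58
  Z = 89
  J = 121 + 4·58 − 6·89 = -181
Comparing — Option 1: J=-1, Option 2: J=-145, Option 3: J=-181. Highest is -1 (Option 1).

-1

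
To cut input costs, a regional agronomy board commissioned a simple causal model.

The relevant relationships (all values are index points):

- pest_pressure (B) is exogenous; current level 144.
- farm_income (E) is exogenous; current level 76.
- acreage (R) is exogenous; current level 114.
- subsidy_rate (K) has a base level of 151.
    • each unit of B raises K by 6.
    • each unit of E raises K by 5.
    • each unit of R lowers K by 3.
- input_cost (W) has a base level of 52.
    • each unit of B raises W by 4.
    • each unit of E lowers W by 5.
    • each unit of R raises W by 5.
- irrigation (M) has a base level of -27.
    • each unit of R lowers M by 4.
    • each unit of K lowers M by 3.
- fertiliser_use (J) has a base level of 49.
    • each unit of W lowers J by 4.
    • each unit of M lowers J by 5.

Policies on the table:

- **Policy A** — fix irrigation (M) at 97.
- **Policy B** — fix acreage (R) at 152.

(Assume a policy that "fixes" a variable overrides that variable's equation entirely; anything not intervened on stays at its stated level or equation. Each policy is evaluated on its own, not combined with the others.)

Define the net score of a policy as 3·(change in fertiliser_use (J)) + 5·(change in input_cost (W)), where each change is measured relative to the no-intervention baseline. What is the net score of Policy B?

Baseline:
  B = 144
  E = 76
  R = 114
  K = 151 + 6·144 + 5·76 − 3·114 = 1053
  W = 52 + 4·144 − 5·76 + 5·114 = 818
  M = -27 − 4·114 − 3·1053 = -3642
  J = 49 − 4·818 − 5·(-3642) = 14987
Policy B (R := 152):
  B = 144
  E = 76
  R = 152
  K = 151 + 6·144 + 5·76 − 3·152 = 939
  W = 52 + 4·144 − 5·76 + 5·152 = 1008
  M = -27 − 4·152 − 3·939 = -3452
  J = 49 − 4·1008 − 5·(-3452) = 13277
ΔJ = 13277 − 14987 = -1710; ΔW = 1008 − 818 = 190
Score = 3·(-1710) + 5·190 = -4180

-4180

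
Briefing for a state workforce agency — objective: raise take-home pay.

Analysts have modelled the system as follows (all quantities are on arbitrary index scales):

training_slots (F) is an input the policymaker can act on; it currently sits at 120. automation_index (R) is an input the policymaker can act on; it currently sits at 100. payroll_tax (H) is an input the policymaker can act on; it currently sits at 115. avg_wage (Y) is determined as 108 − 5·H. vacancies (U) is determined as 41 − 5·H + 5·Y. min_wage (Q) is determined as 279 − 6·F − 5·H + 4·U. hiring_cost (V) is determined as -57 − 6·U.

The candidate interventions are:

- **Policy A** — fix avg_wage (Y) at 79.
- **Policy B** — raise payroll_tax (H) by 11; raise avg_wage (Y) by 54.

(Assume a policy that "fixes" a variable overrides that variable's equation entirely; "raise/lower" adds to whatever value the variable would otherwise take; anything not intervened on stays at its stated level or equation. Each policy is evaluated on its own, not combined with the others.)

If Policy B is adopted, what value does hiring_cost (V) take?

17517

Policy B (H + 11, Y + 54):
  H = 115 + 11 = 126
  Y = 108 − 5·126 (+54 from intervention) = -468
  U = 41 − 5·126 + 5·(-468) = -2929
  V = -57 − 6·(-2929) = 17517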